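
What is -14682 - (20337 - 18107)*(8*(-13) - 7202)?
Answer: 16277698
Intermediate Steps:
-14682 - (20337 - 18107)*(8*(-13) - 7202) = -14682 - 2230*(-104 - 7202) = -14682 - 2230*(-7306) = -14682 - 1*(-16292380) = -14682 + 16292380 = 16277698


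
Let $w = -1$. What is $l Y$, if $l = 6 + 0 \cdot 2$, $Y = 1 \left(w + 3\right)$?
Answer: $12$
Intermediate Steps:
$Y = 2$ ($Y = 1 \left(-1 + 3\right) = 1 \cdot 2 = 2$)
$l = 6$ ($l = 6 + 0 = 6$)
$l Y = 6 \cdot 2 = 12$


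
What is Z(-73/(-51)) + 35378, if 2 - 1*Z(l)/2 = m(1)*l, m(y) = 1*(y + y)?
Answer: 1804190/51 ≈ 35376.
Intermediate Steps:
m(y) = 2*y (m(y) = 1*(2*y) = 2*y)
Z(l) = 4 - 4*l (Z(l) = 4 - 2*2*1*l = 4 - 4*l)
Z(-73/(-51)) + 35378 = (4 - (-292)/(-51)) + 35378 = (4 - (-292)*(-1)/51) + 35378 = (4 - 4*73/51) + 35378 = (4 - 292/51) + 35378 = -88/51 + 35378 = 1804190/51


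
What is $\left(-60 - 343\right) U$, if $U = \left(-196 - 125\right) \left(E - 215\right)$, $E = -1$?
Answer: $-27942408$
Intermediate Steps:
$U = 69336$ ($U = \left(-196 - 125\right) \left(-1 - 215\right) = \left(-321\right) \left(-216\right) = 69336$)
$\left(-60 - 343\right) U = \left(-60 - 343\right) 69336 = \left(-403\right) 69336 = -27942408$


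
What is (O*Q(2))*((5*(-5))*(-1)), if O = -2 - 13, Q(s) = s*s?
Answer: -1500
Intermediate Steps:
Q(s) = s²
O = -15
(O*Q(2))*((5*(-5))*(-1)) = (-15*2²)*((5*(-5))*(-1)) = (-15*4)*(-25*(-1)) = -60*25 = -1500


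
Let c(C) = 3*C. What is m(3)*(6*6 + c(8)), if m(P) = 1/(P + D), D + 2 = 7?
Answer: 15/2 ≈ 7.5000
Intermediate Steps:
D = 5 (D = -2 + 7 = 5)
m(P) = 1/(5 + P) (m(P) = 1/(P + 5) = 1/(5 + P))
m(3)*(6*6 + c(8)) = (6*6 + 3*8)/(5 + 3) = (36 + 24)/8 = (⅛)*60 = 15/2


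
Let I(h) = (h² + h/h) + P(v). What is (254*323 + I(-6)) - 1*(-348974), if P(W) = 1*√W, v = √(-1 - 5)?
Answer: 431053 + 6^(¼)*√I ≈ 4.3105e+5 + 1.1067*I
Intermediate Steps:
v = I*√6 (v = √(-6) = I*√6 ≈ 2.4495*I)
P(W) = √W
I(h) = 1 + h² + 6^(¼)*√I (I(h) = (h² + h/h) + √(I*√6) = (h² + 1) + 6^(¼)*√I = (1 + h²) + 6^(¼)*√I = 1 + h² + 6^(¼)*√I)
(254*323 + I(-6)) - 1*(-348974) = (254*323 + (1 + (-6)² + 6^(¼)*√I)) - 1*(-348974) = (82042 + (1 + 36 + 6^(¼)*√I)) + 348974 = (82042 + (37 + 6^(¼)*√I)) + 348974 = (82079 + 6^(¼)*√I) + 348974 = 431053 + 6^(¼)*√I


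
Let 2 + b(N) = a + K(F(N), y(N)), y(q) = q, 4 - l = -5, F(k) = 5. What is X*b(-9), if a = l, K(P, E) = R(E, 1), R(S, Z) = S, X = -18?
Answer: 36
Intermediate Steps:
l = 9 (l = 4 - 1*(-5) = 4 + 5 = 9)
K(P, E) = E
a = 9
b(N) = 7 + N (b(N) = -2 + (9 + N) = 7 + N)
X*b(-9) = -18*(7 - 9) = -18*(-2) = 36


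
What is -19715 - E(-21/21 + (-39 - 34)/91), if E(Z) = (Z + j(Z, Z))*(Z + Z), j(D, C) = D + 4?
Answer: -163248107/8281 ≈ -19714.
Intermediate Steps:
j(D, C) = 4 + D
E(Z) = 2*Z*(4 + 2*Z) (E(Z) = (Z + (4 + Z))*(Z + Z) = (4 + 2*Z)*(2*Z) = 2*Z*(4 + 2*Z))
-19715 - E(-21/21 + (-39 - 34)/91) = -19715 - 4*(-21/21 + (-39 - 34)/91)*(2 + (-21/21 + (-39 - 34)/91)) = -19715 - 4*(-21*1/21 - 73*1/91)*(2 + (-21*1/21 - 73*1/91)) = -19715 - 4*(-1 - 73/91)*(2 + (-1 - 73/91)) = -19715 - 4*(-164)*(2 - 164/91)/91 = -19715 - 4*(-164)*18/(91*91) = -19715 - 1*(-11808/8281) = -19715 + 11808/8281 = -163248107/8281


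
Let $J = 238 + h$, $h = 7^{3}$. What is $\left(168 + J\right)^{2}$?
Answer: $561001$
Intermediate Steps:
$h = 343$
$J = 581$ ($J = 238 + 343 = 581$)
$\left(168 + J\right)^{2} = \left(168 + 581\right)^{2} = 749^{2} = 561001$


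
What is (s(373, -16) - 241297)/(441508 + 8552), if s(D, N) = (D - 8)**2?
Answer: -9006/37505 ≈ -0.24013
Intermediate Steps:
s(D, N) = (-8 + D)**2
(s(373, -16) - 241297)/(441508 + 8552) = ((-8 + 373)**2 - 241297)/(441508 + 8552) = (365**2 - 241297)/450060 = (133225 - 241297)*(1/450060) = -108072*1/450060 = -9006/37505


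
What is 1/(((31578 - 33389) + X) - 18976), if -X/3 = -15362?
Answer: 1/25299 ≈ 3.9527e-5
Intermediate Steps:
X = 46086 (X = -3*(-15362) = 46086)
1/(((31578 - 33389) + X) - 18976) = 1/(((31578 - 33389) + 46086) - 18976) = 1/((-1811 + 46086) - 18976) = 1/(44275 - 18976) = 1/25299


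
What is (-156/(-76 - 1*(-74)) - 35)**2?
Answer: 1849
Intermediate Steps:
(-156/(-76 - 1*(-74)) - 35)**2 = (-156/(-76 + 74) - 35)**2 = (-156/(-2) - 35)**2 = (-156*(-1/2) - 35)**2 = (78 - 35)**2 = 43**2 = 1849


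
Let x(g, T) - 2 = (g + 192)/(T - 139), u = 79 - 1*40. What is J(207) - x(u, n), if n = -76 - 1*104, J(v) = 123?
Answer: 3530/29 ≈ 121.72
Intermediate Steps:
n = -180 (n = -76 - 104 = -180)
u = 39 (u = 79 - 40 = 39)
x(g, T) = 2 + (192 + g)/(-139 + T) (x(g, T) = 2 + (g + 192)/(T - 139) = 2 + (192 + g)/(-139 + T))
J(207) - x(u, n) = 123 - (-86 + 39 + 2*(-180))/(-139 - 180) = 123 - (-86 + 39 - 360)/(-319) = 123 - (-1)*(-407)/319 = 123 - 1*37/29 = 123 - 37/29 = 3530/29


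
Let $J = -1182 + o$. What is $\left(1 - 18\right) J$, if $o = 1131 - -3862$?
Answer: $-64787$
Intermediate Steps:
$o = 4993$ ($o = 1131 + 3862 = 4993$)
$J = 3811$ ($J = -1182 + 4993 = 3811$)
$\left(1 - 18\right) J = \left(1 - 18\right) 3811 = \left(-17\right) 3811 = -64787$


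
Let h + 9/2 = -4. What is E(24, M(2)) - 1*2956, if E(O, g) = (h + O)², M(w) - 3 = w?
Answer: -10863/4 ≈ -2715.8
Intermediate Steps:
h = -17/2 (h = -9/2 - 4 = -17/2 ≈ -8.5000)
M(w) = 3 + w
E(O, g) = (-17/2 + O)²
E(24, M(2)) - 1*2956 = (-17 + 2*24)²/4 - 1*2956 = (-17 + 48)²/4 - 2956 = (¼)*31² - 2956 = (¼)*961 - 2956 = 961/4 - 2956 = -10863/4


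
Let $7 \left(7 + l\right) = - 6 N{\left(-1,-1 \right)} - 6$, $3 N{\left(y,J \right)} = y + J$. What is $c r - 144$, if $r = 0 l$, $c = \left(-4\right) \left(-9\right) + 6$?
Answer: $-144$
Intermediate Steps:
$N{\left(y,J \right)} = \frac{J}{3} + \frac{y}{3}$ ($N{\left(y,J \right)} = \frac{y + J}{3} = \frac{J + y}{3} = \frac{J}{3} + \frac{y}{3}$)
$l = - \frac{51}{7}$ ($l = -7 + \frac{- 6 \left(\frac{1}{3} \left(-1\right) + \frac{1}{3} \left(-1\right)\right) - 6}{7} = -7 + \frac{- 6 \left(- \frac{1}{3} - \frac{1}{3}\right) - 6}{7} = -7 + \frac{\left(-6\right) \left(- \frac{2}{3}\right) - 6}{7} = -7 + \frac{4 - 6}{7} = -7 + \frac{1}{7} \left(-2\right) = -7 - \frac{2}{7} = - \frac{51}{7} \approx -7.2857$)
$c = 42$ ($c = 36 + 6 = 42$)
$r = 0$ ($r = 0 \left(- \frac{51}{7}\right) = 0$)
$c r - 144 = 42 \cdot 0 - 144 = 0 - 144 = -144$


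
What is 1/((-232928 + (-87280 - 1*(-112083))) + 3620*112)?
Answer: 1/197315 ≈ 5.0680e-6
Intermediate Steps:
1/((-232928 + (-87280 - 1*(-112083))) + 3620*112) = 1/((-232928 + (-87280 + 112083)) + 405440) = 1/((-232928 + 24803) + 405440) = 1/(-208125 + 405440) = 1/197315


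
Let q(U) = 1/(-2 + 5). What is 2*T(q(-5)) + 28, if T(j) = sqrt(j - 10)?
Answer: 28 + 2*I*sqrt(87)/3 ≈ 28.0 + 6.2183*I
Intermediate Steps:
q(U) = 1/3
T(j) = sqrt(-10 + j)
2*T(q(-5)) + 28 = 2*sqrt(-10 + 1/3) + 28 = 2*sqrt(-29/3) + 28 = 2*(I*sqrt(87)/3) + 28 = 2*I*sqrt(87)/3 + 28 = 28 + 2*I*sqrt(87)/3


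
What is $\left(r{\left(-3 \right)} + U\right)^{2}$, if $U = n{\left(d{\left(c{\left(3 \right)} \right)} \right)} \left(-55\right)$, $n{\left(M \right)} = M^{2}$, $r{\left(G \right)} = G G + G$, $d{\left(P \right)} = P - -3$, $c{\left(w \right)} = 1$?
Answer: $763876$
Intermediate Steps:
$d{\left(P \right)} = 3 + P$ ($d{\left(P \right)} = P + 3 = 3 + P$)
$r{\left(G \right)} = G + G^{2}$ ($r{\left(G \right)} = G^{2} + G = G + G^{2}$)
$U = -880$ ($U = \left(3 + 1\right)^{2} \left(-55\right) = 4^{2} \left(-55\right) = 16 \left(-55\right) = -880$)
$\left(r{\left(-3 \right)} + U\right)^{2} = \left(- 3 \left(1 - 3\right) - 880\right)^{2} = \left(\left(-3\right) \left(-2\right) - 880\right)^{2} = \left(6 - 880\right)^{2} = \left(-874\right)^{2} = 763876$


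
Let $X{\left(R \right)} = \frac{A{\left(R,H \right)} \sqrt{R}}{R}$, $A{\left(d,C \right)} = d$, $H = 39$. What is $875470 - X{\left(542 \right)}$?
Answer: $875470 - \sqrt{542} \approx 8.7545 \cdot 10^{5}$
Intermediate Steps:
$X{\left(R \right)} = \sqrt{R}$ ($X{\left(R \right)} = \frac{R \sqrt{R}}{R} = \frac{R^{\frac{3}{2}}}{R} = \sqrt{R}$)
$875470 - X{\left(542 \right)} = 875470 - \sqrt{542}$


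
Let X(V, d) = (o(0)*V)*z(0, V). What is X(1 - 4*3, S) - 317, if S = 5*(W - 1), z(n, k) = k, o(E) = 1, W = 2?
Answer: -196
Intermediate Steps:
S = 5 (S = 5*(2 - 1) = 5*1 = 5)
X(V, d) = V**2 (X(V, d) = (1*V)*V = V*V = V**2)
X(1 - 4*3, S) - 317 = (1 - 4*3)**2 - 317 = (1 - 12)**2 - 317 = (-11)**2 - 317 = 121 - 317 = -196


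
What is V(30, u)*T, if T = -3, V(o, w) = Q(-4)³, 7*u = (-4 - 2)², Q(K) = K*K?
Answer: -12288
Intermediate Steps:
Q(K) = K²
u = 36/7 (u = (-4 - 2)²/7 = (⅐)*(-6)² = (⅐)*36 = 36/7 ≈ 5.1429)
V(o, w) = 4096 (V(o, w) = ((-4)²)³ = 16³ = 4096)
V(30, u)*T = 4096*(-3) = -12288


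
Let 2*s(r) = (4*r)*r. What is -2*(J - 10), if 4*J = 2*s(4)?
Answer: -12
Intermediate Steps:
s(r) = 2*r² (s(r) = ((4*r)*r)/2 = (4*r²)/2 = 2*r²)
J = 16 (J = (2*(2*4²))/4 = (2*(2*16))/4 = (2*32)/4 = (¼)*64 = 16)
-2*(J - 10) = -2*(16 - 10) = -2*6 = -12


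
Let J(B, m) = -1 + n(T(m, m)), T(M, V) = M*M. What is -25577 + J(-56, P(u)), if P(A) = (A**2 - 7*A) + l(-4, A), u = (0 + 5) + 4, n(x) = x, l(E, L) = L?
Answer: -24849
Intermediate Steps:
T(M, V) = M**2
u = 9 (u = 5 + 4 = 9)
P(A) = A**2 - 6*A (P(A) = (A**2 - 7*A) + A = A**2 - 6*A)
J(B, m) = -1 + m**2
-25577 + J(-56, P(u)) = -25577 + (-1 + (9*(-6 + 9))**2) = -25577 + (-1 + (9*3)**2) = -25577 + (-1 + 27**2) = -25577 + (-1 + 729) = -25577 + 728 = -24849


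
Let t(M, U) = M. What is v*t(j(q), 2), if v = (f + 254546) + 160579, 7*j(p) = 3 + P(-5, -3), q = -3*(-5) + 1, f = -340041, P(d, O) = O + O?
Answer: -225252/7 ≈ -32179.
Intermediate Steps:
P(d, O) = 2*O
q = 16 (q = 15 + 1 = 16)
j(p) = -3/7 (j(p) = (3 + 2*(-3))/7 = (3 - 6)/7 = (⅐)*(-3) = -3/7)
v = 75084 (v = (-340041 + 254546) + 160579 = -85495 + 160579 = 75084)
v*t(j(q), 2) = 75084*(-3/7) = -225252/7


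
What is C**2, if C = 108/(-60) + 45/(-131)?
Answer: 1971216/429025 ≈ 4.5946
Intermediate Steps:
C = -1404/655 (C = 108*(-1/60) + 45*(-1/131) = -9/5 - 45/131 = -1404/655 ≈ -2.1435)
C**2 = (-1404/655)**2 = 1971216/429025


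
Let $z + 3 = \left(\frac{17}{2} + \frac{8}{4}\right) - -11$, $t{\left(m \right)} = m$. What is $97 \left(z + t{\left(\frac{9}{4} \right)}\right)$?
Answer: $\frac{8051}{4} \approx 2012.8$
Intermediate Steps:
$z = \frac{37}{2}$ ($z = -3 + \left(\left(\frac{17}{2} + \frac{8}{4}\right) - -11\right) = -3 + \left(\left(17 \cdot \frac{1}{2} + 8 \cdot \frac{1}{4}\right) + 11\right) = -3 + \left(\left(\frac{17}{2} + 2\right) + 11\right) = -3 + \left(\frac{21}{2} + 11\right) = -3 + \frac{43}{2} = \frac{37}{2} \approx 18.5$)
$97 \left(z + t{\left(\frac{9}{4} \right)}\right) = 97 \left(\frac{37}{2} + \frac{9}{4}\right) = 97 \cdot \frac{83}{4} = \frac{8051}{4}$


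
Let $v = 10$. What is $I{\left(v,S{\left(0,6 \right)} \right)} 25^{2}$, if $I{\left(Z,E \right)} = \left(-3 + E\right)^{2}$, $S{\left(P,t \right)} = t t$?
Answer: $680625$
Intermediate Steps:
$S{\left(P,t \right)} = t^{2}$
$I{\left(v,S{\left(0,6 \right)} \right)} 25^{2} = \left(-3 + 6^{2}\right)^{2} \cdot 25^{2} = \left(-3 + 36\right)^{2} \cdot 625 = 33^{2} \cdot 625 = 1089 \cdot 625 = 680625$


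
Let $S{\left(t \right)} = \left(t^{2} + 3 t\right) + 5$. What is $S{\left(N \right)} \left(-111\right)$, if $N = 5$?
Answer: $-4995$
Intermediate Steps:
$S{\left(t \right)} = 5 + t^{2} + 3 t$
$S{\left(N \right)} \left(-111\right) = \left(5 + 5^{2} + 3 \cdot 5\right) \left(-111\right) = \left(5 + 25 + 15\right) \left(-111\right) = 45 \left(-111\right) = -4995$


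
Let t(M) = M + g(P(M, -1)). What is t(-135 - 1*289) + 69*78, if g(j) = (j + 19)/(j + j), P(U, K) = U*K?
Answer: 4204827/848 ≈ 4958.5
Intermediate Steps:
P(U, K) = K*U
g(j) = (19 + j)/(2*j) (g(j) = (19 + j)/((2*j)) = (19 + j)*(1/(2*j)) = (19 + j)/(2*j))
t(M) = M - (19 - M)/(2*M) (t(M) = M + (19 - M)/(2*((-M))) = M + (-1/M)*(19 - M)/2 = M - (19 - M)/(2*M))
t(-135 - 1*289) + 69*78 = (1/2 + (-135 - 1*289) - 19/(2*(-135 - 1*289))) + 69*78 = (1/2 + (-135 - 289) - 19/(2*(-135 - 289))) + 5382 = (1/2 - 424 - 19/2/(-424)) + 5382 = (1/2 - 424 - 19/2*(-1/424)) + 5382 = (1/2 - 424 + 19/848) + 5382 = -359109/848 + 5382 = 4204827/848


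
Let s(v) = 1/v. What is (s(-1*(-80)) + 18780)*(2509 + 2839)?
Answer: 2008710137/20 ≈ 1.0044e+8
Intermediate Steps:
(s(-1*(-80)) + 18780)*(2509 + 2839) = (1/(-1*(-80)) + 18780)*(2509 + 2839) = (1/80 + 18780)*5348 = (1502401/80)*5348 = 2008710137/20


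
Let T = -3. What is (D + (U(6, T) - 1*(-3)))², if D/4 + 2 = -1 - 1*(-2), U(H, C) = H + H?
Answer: 121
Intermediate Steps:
U(H, C) = 2*H
D = -4 (D = -8 + 4*(-1 - 1*(-2)) = -8 + 4*(-1 + 2) = -8 + 4*1 = -8 + 4 = -4)
(D + (U(6, T) - 1*(-3)))² = (-4 + (2*6 - 1*(-3)))² = (-4 + (12 + 3))² = (-4 + 15)² = 11² = 121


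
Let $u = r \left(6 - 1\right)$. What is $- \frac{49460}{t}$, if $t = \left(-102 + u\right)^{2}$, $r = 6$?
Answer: $- \frac{12365}{1296} \approx -9.5409$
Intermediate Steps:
$u = 30$ ($u = 6 \left(6 - 1\right) = 6 \cdot 5 = 30$)
$t = 5184$ ($t = \left(-102 + 30\right)^{2} = \left(-72\right)^{2} = 5184$)
$- \frac{49460}{t} = - \frac{49460}{5184} = \left(-49460\right) \frac{1}{5184} = - \frac{12365}{1296}$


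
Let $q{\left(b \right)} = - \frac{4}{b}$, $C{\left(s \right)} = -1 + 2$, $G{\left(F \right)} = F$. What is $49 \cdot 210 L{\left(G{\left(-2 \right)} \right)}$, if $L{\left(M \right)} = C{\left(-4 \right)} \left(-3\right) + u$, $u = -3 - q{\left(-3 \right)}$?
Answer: $-75460$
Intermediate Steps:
$C{\left(s \right)} = 1$
$u = - \frac{13}{3}$ ($u = -3 - - \frac{4}{-3} = -3 - \left(-4\right) \left(- \frac{1}{3}\right) = -3 - \frac{4}{3} = - \frac{13}{3} \approx -4.3333$)
$L{\left(M \right)} = - \frac{22}{3}$ ($L{\left(M \right)} = 1 \left(-3\right) - \frac{13}{3} = -3 - \frac{13}{3} = - \frac{22}{3}$)
$49 \cdot 210 L{\left(G{\left(-2 \right)} \right)} = 49 \cdot 210 \left(- \frac{22}{3}\right) = 10290 \left(- \frac{22}{3}\right) = -75460$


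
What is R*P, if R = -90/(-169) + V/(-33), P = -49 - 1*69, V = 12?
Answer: -37052/1859 ≈ -19.931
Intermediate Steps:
P = -118 (P = -49 - 69 = -118)
R = 314/1859 (R = -90/(-169) + 12/(-33) = -90*(-1/169) + 12*(-1/33) = 90/169 - 4/11 = 314/1859 ≈ 0.16891)
R*P = (314/1859)*(-118) = -37052/1859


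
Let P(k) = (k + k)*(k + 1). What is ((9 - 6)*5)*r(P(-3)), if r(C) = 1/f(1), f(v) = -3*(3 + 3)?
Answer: -⅚ ≈ -0.83333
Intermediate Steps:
P(k) = 2*k*(1 + k) (P(k) = (2*k)*(1 + k) = 2*k*(1 + k))
f(v) = -18 (f(v) = -3*6 = -18)
r(C) = -1/18 (r(C) = 1/(-18) = -1/18)
((9 - 6)*5)*r(P(-3)) = ((9 - 6)*5)*(-1/18) = (3*5)*(-1/18) = 15*(-1/18) = -⅚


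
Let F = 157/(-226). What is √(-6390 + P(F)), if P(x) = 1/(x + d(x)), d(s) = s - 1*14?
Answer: I*√19324329697/1739 ≈ 79.938*I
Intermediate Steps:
F = -157/226 (F = 157*(-1/226) = -157/226 ≈ -0.69469)
d(s) = -14 + s (d(s) = s - 14 = -14 + s)
P(x) = 1/(-14 + 2*x) (P(x) = 1/(x + (-14 + x)) = 1/(-14 + 2*x))
√(-6390 + P(F)) = √(-6390 + 1/(2*(-7 - 157/226))) = √(-6390 + 1/(2*(-1739/226))) = √(-6390 + (½)*(-226/1739)) = √(-6390 - 113/1739) = √(-11112323/1739) = I*√19324329697/1739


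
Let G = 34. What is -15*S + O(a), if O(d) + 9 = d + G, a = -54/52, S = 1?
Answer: 233/26 ≈ 8.9615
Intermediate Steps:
a = -27/26 (a = -54*1/52 = -27/26 ≈ -1.0385)
O(d) = 25 + d (O(d) = -9 + (d + 34) = -9 + (34 + d) = 25 + d)
-15*S + O(a) = -15*1 + (25 - 27/26) = -15 + 623/26 = 233/26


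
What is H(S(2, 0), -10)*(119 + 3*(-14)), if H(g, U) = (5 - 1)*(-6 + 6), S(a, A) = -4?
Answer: 0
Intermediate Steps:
H(g, U) = 0 (H(g, U) = 4*0 = 0)
H(S(2, 0), -10)*(119 + 3*(-14)) = 0*(119 + 3*(-14)) = 0*(119 - 42) = 0*77 = 0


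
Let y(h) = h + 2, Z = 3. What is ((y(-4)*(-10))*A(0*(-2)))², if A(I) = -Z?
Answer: 3600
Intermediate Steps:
y(h) = 2 + h
A(I) = -3 (A(I) = -1*3 = -3)
((y(-4)*(-10))*A(0*(-2)))² = (((2 - 4)*(-10))*(-3))² = (-2*(-10)*(-3))² = (20*(-3))² = (-60)² = 3600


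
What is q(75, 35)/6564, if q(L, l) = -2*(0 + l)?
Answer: -35/3282 ≈ -0.010664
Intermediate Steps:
q(L, l) = -2*l
q(75, 35)/6564 = -2*35/6564 = -70*1/6564 = -35/3282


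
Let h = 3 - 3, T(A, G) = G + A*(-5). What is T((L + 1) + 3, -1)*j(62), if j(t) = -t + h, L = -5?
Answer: -248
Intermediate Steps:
T(A, G) = G - 5*A
h = 0
j(t) = -t (j(t) = -t + 0 = -t)
T((L + 1) + 3, -1)*j(62) = (-1 - 5*((-5 + 1) + 3))*(-1*62) = (-1 - 5*(-4 + 3))*(-62) = (-1 - 5*(-1))*(-62) = (-1 + 5)*(-62) = 4*(-62) = -248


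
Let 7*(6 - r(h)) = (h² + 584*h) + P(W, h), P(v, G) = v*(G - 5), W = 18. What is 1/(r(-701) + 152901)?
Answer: 7/1001040 ≈ 6.9927e-6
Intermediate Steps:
P(v, G) = v*(-5 + G)
r(h) = 132/7 - 86*h - h²/7 (r(h) = 6 - ((h² + 584*h) + 18*(-5 + h))/7 = 6 - ((h² + 584*h) + (-90 + 18*h))/7 = 6 - (-90 + h² + 602*h)/7 = 6 + (90/7 - 86*h - h²/7) = 132/7 - 86*h - h²/7)
1/(r(-701) + 152901) = 1/((132/7 - 86*(-701) - ⅐*(-701)²) + 152901) = 1/((132/7 + 60286 - ⅐*491401) + 152901) = 1/((132/7 + 60286 - 491401/7) + 152901) = 1/(-69267/7 + 152901) = 1/(1001040/7) = 7/1001040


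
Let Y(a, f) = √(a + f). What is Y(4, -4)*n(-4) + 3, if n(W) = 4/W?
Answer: 3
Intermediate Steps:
Y(4, -4)*n(-4) + 3 = √(4 - 4)*(4/(-4)) + 3 = √0*(4*(-¼)) + 3 = 0*(-1) + 3 = 0 + 3 = 3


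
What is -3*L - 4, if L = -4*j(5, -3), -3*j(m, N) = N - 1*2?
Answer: 16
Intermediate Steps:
j(m, N) = ⅔ - N/3 (j(m, N) = -(N - 1*2)/3 = -(N - 2)/3 = -(-2 + N)/3 = ⅔ - N/3)
L = -20/3 (L = -4*(⅔ - ⅓*(-3)) = -4*(⅔ + 1) = -4*5/3 = -20/3 ≈ -6.6667)
-3*L - 4 = -3*(-20/3) - 4 = 20 - 4 = 16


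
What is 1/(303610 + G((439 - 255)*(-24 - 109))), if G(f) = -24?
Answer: 1/303586 ≈ 3.2940e-6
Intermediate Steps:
1/(303610 + G((439 - 255)*(-24 - 109))) = 1/(303610 - 24) = 1/303586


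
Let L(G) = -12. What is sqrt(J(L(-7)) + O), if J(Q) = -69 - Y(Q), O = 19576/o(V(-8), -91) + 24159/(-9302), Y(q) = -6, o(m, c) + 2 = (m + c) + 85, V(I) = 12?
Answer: sqrt(417788195506)/9302 ≈ 69.487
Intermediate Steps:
o(m, c) = 83 + c + m (o(m, c) = -2 + ((m + c) + 85) = -2 + ((c + m) + 85) = -2 + (85 + c + m) = 83 + c + m)
O = 45499829/9302 (O = 19576/(83 - 91 + 12) + 24159/(-9302) = 19576/4 + 24159*(-1/9302) = 19576*(1/4) - 24159/9302 = 4894 - 24159/9302 = 45499829/9302 ≈ 4891.4)
J(Q) = -63 (J(Q) = -69 - 1*(-6) = -69 + 6 = -63)
sqrt(J(L(-7)) + O) = sqrt(-63 + 45499829/9302) = sqrt(44913803/9302) = sqrt(417788195506)/9302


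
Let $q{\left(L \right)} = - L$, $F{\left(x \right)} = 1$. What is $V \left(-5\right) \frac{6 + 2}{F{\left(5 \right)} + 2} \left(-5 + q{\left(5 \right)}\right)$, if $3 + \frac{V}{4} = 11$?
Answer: $\frac{12800}{3} \approx 4266.7$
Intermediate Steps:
$V = 32$ ($V = -12 + 4 \cdot 11 = -12 + 44 = 32$)
$V \left(-5\right) \frac{6 + 2}{F{\left(5 \right)} + 2} \left(-5 + q{\left(5 \right)}\right) = 32 \left(-5\right) \frac{6 + 2}{1 + 2} \left(-5 - 5\right) = - 160 \cdot \frac{8}{3} \left(-5 - 5\right) = - 160 \cdot 8 \cdot \frac{1}{3} \left(-10\right) = - 160 \cdot \frac{8}{3} \left(-10\right) = \left(-160\right) \left(- \frac{80}{3}\right) = \frac{12800}{3}$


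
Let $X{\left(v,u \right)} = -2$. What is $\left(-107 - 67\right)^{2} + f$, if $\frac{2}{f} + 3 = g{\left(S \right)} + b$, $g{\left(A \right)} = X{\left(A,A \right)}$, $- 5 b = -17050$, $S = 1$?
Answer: $\frac{103089782}{3405} \approx 30276.0$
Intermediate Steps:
$b = 3410$ ($b = \left(- \frac{1}{5}\right) \left(-17050\right) = 3410$)
$g{\left(A \right)} = -2$
$f = \frac{2}{3405}$ ($f = \frac{2}{-3 + \left(-2 + 3410\right)} = \frac{2}{-3 + 3408} = \frac{2}{3405} \approx 0.00058737$)
$\left(-107 - 67\right)^{2} + f = \left(-107 - 67\right)^{2} + \frac{2}{3405} = \left(-174\right)^{2} + \frac{2}{3405} = 30276 + \frac{2}{3405} = \frac{103089782}{3405}$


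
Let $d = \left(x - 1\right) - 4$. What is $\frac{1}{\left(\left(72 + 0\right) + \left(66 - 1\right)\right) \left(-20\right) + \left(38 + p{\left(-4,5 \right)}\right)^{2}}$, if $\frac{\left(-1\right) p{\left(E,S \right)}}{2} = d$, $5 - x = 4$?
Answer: $- \frac{1}{624} \approx -0.0016026$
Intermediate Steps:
$x = 1$ ($x = 5 - 4 = 1$)
$d = -4$ ($d = \left(1 - 1\right) - 4 = 0 - 4 = -4$)
$p{\left(E,S \right)} = 8$ ($p{\left(E,S \right)} = \left(-2\right) \left(-4\right) = 8$)
$\frac{1}{\left(\left(72 + 0\right) + \left(66 - 1\right)\right) \left(-20\right) + \left(38 + p{\left(-4,5 \right)}\right)^{2}} = \frac{1}{\left(\left(72 + 0\right) + \left(66 - 1\right)\right) \left(-20\right) + \left(38 + 8\right)^{2}} = \frac{1}{\left(72 + 65\right) \left(-20\right) + 46^{2}} = \frac{1}{137 \left(-20\right) + 2116} = \frac{1}{-2740 + 2116} = \frac{1}{-624} = - \frac{1}{624}$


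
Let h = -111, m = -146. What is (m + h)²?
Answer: 66049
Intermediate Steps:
(m + h)² = (-146 - 111)² = (-257)² = 66049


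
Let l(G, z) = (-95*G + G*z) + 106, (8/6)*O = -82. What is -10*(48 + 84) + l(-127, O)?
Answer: 37323/2 ≈ 18662.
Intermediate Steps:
O = -123/2 (O = (3/4)*(-82) = -123/2 ≈ -61.500)
l(G, z) = 106 - 95*G + G*z
-10*(48 + 84) + l(-127, O) = -10*(48 + 84) + (106 - 95*(-127) - 127*(-123/2)) = -10*132 + (106 + 12065 + 15621/2) = -1320 + 39963/2 = 37323/2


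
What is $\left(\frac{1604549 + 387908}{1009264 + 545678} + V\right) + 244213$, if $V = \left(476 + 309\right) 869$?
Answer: $\frac{1440466052533}{1554942} \approx 9.2638 \cdot 10^{5}$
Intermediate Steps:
$V = 682165$ ($V = 785 \cdot 869 = 682165$)
$\left(\frac{1604549 + 387908}{1009264 + 545678} + V\right) + 244213 = \left(\frac{1604549 + 387908}{1009264 + 545678} + 682165\right) + 244213 = \left(\frac{1992457}{1554942} + 682165\right) + 244213 = \frac{1060729001887}{1554942} + 244213 = \frac{1440466052533}{1554942}$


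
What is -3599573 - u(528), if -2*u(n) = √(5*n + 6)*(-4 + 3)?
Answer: -3599573 - 21*√6/2 ≈ -3.5996e+6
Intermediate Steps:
u(n) = √(6 + 5*n)/2 (u(n) = -√(5*n + 6)*(-4 + 3)/2 = -√(6 + 5*n)*(-1)/2 = -(-1)*√(6 + 5*n)/2 = √(6 + 5*n)/2)
-3599573 - u(528) = -3599573 - √(6 + 5*528)/2 = -3599573 - √(6 + 2640)/2 = -3599573 - √2646/2 = -3599573 - 21*√6/2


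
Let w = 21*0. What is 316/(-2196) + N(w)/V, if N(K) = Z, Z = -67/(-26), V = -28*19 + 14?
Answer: -1100755/7393932 ≈ -0.14887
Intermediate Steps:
w = 0
V = -518 (V = -532 + 14 = -518)
Z = 67/26 (Z = -67*(-1/26) = 67/26 ≈ 2.5769)
N(K) = 67/26
316/(-2196) + N(w)/V = 316/(-2196) + (67/26)/(-518) = 316*(-1/2196) + (67/26)*(-1/518) = -79/549 - 67/13468 = -1100755/7393932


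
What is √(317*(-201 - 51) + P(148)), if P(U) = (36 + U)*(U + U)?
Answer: 2*I*√6355 ≈ 159.44*I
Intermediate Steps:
P(U) = 2*U*(36 + U) (P(U) = (36 + U)*(2*U) = 2*U*(36 + U))
√(317*(-201 - 51) + P(148)) = √(317*(-201 - 51) + 2*148*(36 + 148)) = √(317*(-252) + 2*148*184) = √(-79884 + 54464) = √(-25420) = 2*I*√6355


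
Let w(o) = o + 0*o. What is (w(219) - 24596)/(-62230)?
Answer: 24377/62230 ≈ 0.39172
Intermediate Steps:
w(o) = o (w(o) = o + 0 = o)
(w(219) - 24596)/(-62230) = (219 - 24596)/(-62230) = -24377*(-1/62230) = 24377/62230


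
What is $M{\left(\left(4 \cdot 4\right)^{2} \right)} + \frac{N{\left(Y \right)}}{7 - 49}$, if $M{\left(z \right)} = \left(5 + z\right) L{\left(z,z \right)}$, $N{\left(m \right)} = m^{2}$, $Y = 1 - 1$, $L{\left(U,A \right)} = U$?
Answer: $66816$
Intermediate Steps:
$Y = 0$ ($Y = 1 - 1 = 0$)
$M{\left(z \right)} = z \left(5 + z\right)$ ($M{\left(z \right)} = \left(5 + z\right) z = z \left(5 + z\right)$)
$M{\left(\left(4 \cdot 4\right)^{2} \right)} + \frac{N{\left(Y \right)}}{7 - 49} = \left(4 \cdot 4\right)^{2} \left(5 + \left(4 \cdot 4\right)^{2}\right) + \frac{0^{2}}{7 - 49} = 16^{2} \left(5 + 16^{2}\right) + \frac{1}{-42} \cdot 0 = 256 \left(5 + 256\right) - 0 = 256 \cdot 261 + 0 = 66816 + 0 = 66816$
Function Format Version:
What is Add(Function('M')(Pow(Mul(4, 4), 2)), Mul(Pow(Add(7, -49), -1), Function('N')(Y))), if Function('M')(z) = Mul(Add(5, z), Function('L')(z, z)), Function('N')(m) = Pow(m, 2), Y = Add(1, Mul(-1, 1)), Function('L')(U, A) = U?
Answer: 66816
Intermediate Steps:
Y = 0 (Y = Add(1, -1) = 0)
Function('M')(z) = Mul(z, Add(5, z)) (Function('M')(z) = Mul(Add(5, z), z) = Mul(z, Add(5, z)))
Add(Function('M')(Pow(Mul(4, 4), 2)), Mul(Pow(Add(7, -49), -1), Function('N')(Y))) = Add(Mul(Pow(Mul(4, 4), 2), Add(5, Pow(Mul(4, 4), 2))), Mul(Pow(Add(7, -49), -1), Pow(0, 2))) = Add(Mul(Pow(16, 2), Add(5, Pow(16, 2))), Mul(Pow(-42, -1), 0)) = Add(Mul(256, Add(5, 256)), Mul(Rational(-1, 42), 0)) = Add(Mul(256, 261), 0) = Add(66816, 0) = 66816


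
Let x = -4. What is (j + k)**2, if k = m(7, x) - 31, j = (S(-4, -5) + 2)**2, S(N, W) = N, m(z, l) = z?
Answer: 400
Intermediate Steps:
j = 4 (j = (-4 + 2)**2 = (-2)**2 = 4)
k = -24 (k = 7 - 31 = -24)
(j + k)**2 = (4 - 24)**2 = (-20)**2 = 400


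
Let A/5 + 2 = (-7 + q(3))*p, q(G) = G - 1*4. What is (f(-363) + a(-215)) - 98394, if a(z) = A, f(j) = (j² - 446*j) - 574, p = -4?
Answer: 194849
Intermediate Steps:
f(j) = -574 + j² - 446*j
q(G) = -4 + G (q(G) = G - 4 = -4 + G)
A = 150 (A = -10 + 5*((-7 + (-4 + 3))*(-4)) = -10 + 5*((-7 - 1)*(-4)) = -10 + 5*(-8*(-4)) = -10 + 5*32 = -10 + 160 = 150)
a(z) = 150
(f(-363) + a(-215)) - 98394 = ((-574 + (-363)² - 446*(-363)) + 150) - 98394 = ((-574 + 131769 + 161898) + 150) - 98394 = (293093 + 150) - 98394 = 293243 - 98394 = 194849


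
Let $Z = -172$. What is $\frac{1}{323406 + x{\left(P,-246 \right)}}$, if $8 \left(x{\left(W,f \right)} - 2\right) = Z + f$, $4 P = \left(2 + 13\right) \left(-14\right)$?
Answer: $\frac{4}{1293423} \approx 3.0926 \cdot 10^{-6}$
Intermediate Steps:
$P = - \frac{105}{2}$ ($P = \frac{\left(2 + 13\right) \left(-14\right)}{4} = \frac{15 \left(-14\right)}{4} = \frac{1}{4} \left(-210\right) = - \frac{105}{2} \approx -52.5$)
$x{\left(W,f \right)} = - \frac{39}{2} + \frac{f}{8}$ ($x{\left(W,f \right)} = 2 + \frac{-172 + f}{8} = 2 + \left(- \frac{43}{2} + \frac{f}{8}\right) = - \frac{39}{2} + \frac{f}{8}$)
$\frac{1}{323406 + x{\left(P,-246 \right)}} = \frac{1}{323406 + \left(- \frac{39}{2} + \frac{1}{8} \left(-246\right)\right)} = \frac{1}{323406 - \frac{201}{4}} = \frac{1}{\frac{1293423}{4}} = \frac{4}{1293423}$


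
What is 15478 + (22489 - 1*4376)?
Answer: 33591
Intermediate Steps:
15478 + (22489 - 1*4376) = 15478 + (22489 - 4376) = 15478 + 18113 = 33591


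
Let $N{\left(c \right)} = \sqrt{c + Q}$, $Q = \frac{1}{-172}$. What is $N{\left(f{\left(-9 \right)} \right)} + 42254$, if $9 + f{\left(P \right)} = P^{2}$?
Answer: $42254 + \frac{\sqrt{532469}}{86} \approx 42263.0$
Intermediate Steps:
$f{\left(P \right)} = -9 + P^{2}$
$Q = - \frac{1}{172} \approx -0.005814$
$N{\left(c \right)} = \sqrt{- \frac{1}{172} + c}$ ($N{\left(c \right)} = \sqrt{c - \frac{1}{172}} = \sqrt{- \frac{1}{172} + c}$)
$N{\left(f{\left(-9 \right)} \right)} + 42254 = \frac{\sqrt{-43 + 7396 \left(-9 + \left(-9\right)^{2}\right)}}{86} + 42254 = \frac{\sqrt{-43 + 7396 \left(-9 + 81\right)}}{86} + 42254 = \frac{\sqrt{-43 + 7396 \cdot 72}}{86} + 42254 = \frac{\sqrt{-43 + 532512}}{86} + 42254 = \frac{\sqrt{532469}}{86} + 42254 = 42254 + \frac{\sqrt{532469}}{86}$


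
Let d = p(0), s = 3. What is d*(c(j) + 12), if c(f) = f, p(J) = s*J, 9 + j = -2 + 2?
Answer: 0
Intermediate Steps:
j = -9 (j = -9 + (-2 + 2) = -9 + 0 = -9)
p(J) = 3*J
d = 0 (d = 3*0 = 0)
d*(c(j) + 12) = 0*(-9 + 12) = 0*3 = 0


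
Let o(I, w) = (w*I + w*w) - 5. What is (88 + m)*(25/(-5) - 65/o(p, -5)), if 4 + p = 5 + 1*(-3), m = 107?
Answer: -2795/2 ≈ -1397.5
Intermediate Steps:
p = -2 (p = -4 + (5 + 1*(-3)) = -4 + (5 - 3) = -4 + 2 = -2)
o(I, w) = -5 + w² + I*w (o(I, w) = (I*w + w²) - 5 = (w² + I*w) - 5 = -5 + w² + I*w)
(88 + m)*(25/(-5) - 65/o(p, -5)) = (88 + 107)*(25/(-5) - 65/(-5 + (-5)² - 2*(-5))) = 195*(25*(-⅕) - 65/(-5 + 25 + 10)) = 195*(-5 - 65/30) = 195*(-5 - 65*1/30) = 195*(-5 - 13/6) = 195*(-43/6) = -2795/2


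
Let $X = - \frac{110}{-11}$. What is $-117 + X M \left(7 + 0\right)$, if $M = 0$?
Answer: $-117$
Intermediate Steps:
$X = 10$ ($X = \left(-110\right) \left(- \frac{1}{11}\right) = 10$)
$-117 + X M \left(7 + 0\right) = -117 + 10 \cdot 0 \left(7 + 0\right) = -117 + 10 \cdot 0 \cdot 7 = -117 + 10 \cdot 0 = -117 + 0 = -117$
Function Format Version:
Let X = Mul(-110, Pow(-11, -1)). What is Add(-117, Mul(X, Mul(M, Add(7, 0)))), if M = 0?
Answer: -117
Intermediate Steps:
X = 10 (X = Mul(-110, Rational(-1, 11)) = 10)
Add(-117, Mul(X, Mul(M, Add(7, 0)))) = Add(-117, Mul(10, Mul(0, Add(7, 0)))) = Add(-117, Mul(10, Mul(0, 7))) = Add(-117, Mul(10, 0)) = Add(-117, 0) = -117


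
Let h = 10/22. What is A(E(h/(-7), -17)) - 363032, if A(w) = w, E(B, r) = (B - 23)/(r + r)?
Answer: -475208000/1309 ≈ -3.6303e+5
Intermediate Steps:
h = 5/11 (h = 10*(1/22) = 5/11 ≈ 0.45455)
E(B, r) = (-23 + B)/(2*r) (E(B, r) = (-23 + B)/((2*r)) = (-23 + B)*(1/(2*r)) = (-23 + B)/(2*r))
A(E(h/(-7), -17)) - 363032 = (½)*(-23 + (5/11)/(-7))/(-17) - 363032 = (½)*(-1/17)*(-23 + (5/11)*(-⅐)) - 363032 = (½)*(-1/17)*(-23 - 5/77) - 363032 = (½)*(-1/17)*(-1776/77) - 363032 = 888/1309 - 363032 = -475208000/1309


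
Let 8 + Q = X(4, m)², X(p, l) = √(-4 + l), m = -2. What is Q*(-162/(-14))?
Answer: -162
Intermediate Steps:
Q = -14 (Q = -8 + (√(-4 - 2))² = -8 + (√(-6))² = -8 + (I*√6)² = -8 - 6 = -14)
Q*(-162/(-14)) = -(-2268)/(-14) = -(-2268)*(-1)/14 = -14*81/7 = -162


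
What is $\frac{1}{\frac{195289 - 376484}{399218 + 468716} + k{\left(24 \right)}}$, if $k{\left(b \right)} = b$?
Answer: $\frac{867934}{20649221} \approx 0.042032$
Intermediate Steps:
$\frac{1}{\frac{195289 - 376484}{399218 + 468716} + k{\left(24 \right)}} = \frac{1}{\frac{195289 - 376484}{399218 + 468716} + 24} = \frac{1}{- \frac{181195}{867934} + 24} = \frac{1}{\frac{20649221}{867934}} = \frac{867934}{20649221}$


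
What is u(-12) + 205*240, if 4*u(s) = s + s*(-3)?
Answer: 49206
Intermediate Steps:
u(s) = -s/2 (u(s) = (s + s*(-3))/4 = (s - 3*s)/4 = (-2*s)/4 = -s/2)
u(-12) + 205*240 = -½*(-12) + 205*240 = 6 + 49200 = 49206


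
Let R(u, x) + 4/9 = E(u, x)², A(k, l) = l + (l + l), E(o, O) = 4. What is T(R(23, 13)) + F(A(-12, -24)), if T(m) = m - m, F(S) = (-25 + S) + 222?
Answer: 125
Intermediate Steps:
A(k, l) = 3*l (A(k, l) = l + 2*l = 3*l)
R(u, x) = 140/9 (R(u, x) = -4/9 + 4² = -4/9 + 16 = 140/9)
F(S) = 197 + S
T(m) = 0
T(R(23, 13)) + F(A(-12, -24)) = 0 + (197 + 3*(-24)) = 0 + (197 - 72) = 0 + 125 = 125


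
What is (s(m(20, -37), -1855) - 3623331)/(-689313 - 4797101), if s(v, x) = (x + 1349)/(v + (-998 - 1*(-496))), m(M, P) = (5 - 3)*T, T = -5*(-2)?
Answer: 436611259/661112887 ≈ 0.66042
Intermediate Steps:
T = 10
m(M, P) = 20 (m(M, P) = (5 - 3)*10 = 2*10 = 20)
s(v, x) = (1349 + x)/(-502 + v) (s(v, x) = (1349 + x)/(v + (-998 + 496)) = (1349 + x)/(v - 502) = (1349 + x)/(-502 + v))
(s(m(20, -37), -1855) - 3623331)/(-689313 - 4797101) = ((1349 - 1855)/(-502 + 20) - 3623331)/(-689313 - 4797101) = (-506/(-482) - 3623331)/(-5486414) = (-1/482*(-506) - 3623331)*(-1/5486414) = (253/241 - 3623331)*(-1/5486414) = -873222518/241*(-1/5486414) = 436611259/661112887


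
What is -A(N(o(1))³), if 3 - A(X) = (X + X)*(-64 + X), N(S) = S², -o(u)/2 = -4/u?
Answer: 137405399037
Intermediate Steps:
o(u) = 8/u (o(u) = -(-8)/u = 8/u)
A(X) = 3 - 2*X*(-64 + X) (A(X) = 3 - (X + X)*(-64 + X) = 3 - 2*X*(-64 + X))
-A(N(o(1))³) = -(3 - 2*(((8/1)²)³)² + 128*((8/1)²)³) = -(3 - 2*(((8*1)²)³)² + 128*((8*1)²)³) = -(3 - 2*((8²)³)² + 128*(8²)³) = -(3 - 2*(64³)² + 128*64³) = -(3 - 2*262144² + 128*262144) = -(3 - 2*68719476736 + 33554432) = -(3 - 137438953472 + 33554432) = -1*(-137405399037) = 137405399037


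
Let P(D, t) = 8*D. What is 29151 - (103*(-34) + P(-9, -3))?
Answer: 32725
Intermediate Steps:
29151 - (103*(-34) + P(-9, -3)) = 29151 - (103*(-34) + 8*(-9)) = 29151 - (-3502 - 72) = 29151 - 1*(-3574) = 29151 + 3574 = 32725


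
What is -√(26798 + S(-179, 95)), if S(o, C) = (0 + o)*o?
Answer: -√58839 ≈ -242.57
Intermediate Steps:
S(o, C) = o² (S(o, C) = o*o = o²)
-√(26798 + S(-179, 95)) = -√(26798 + (-179)²) = -√(26798 + 32041) = -√58839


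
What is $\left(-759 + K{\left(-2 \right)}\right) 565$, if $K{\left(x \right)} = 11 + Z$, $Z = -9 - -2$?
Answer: $-426575$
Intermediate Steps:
$Z = -7$ ($Z = -9 + 2 = -7$)
$K{\left(x \right)} = 4$ ($K{\left(x \right)} = 11 - 7 = 4$)
$\left(-759 + K{\left(-2 \right)}\right) 565 = \left(-759 + 4\right) 565 = \left(-755\right) 565 = -426575$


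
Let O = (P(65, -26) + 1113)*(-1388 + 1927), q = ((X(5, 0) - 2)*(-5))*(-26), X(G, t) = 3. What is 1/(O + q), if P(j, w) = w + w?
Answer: 1/572009 ≈ 1.7482e-6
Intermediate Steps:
P(j, w) = 2*w
q = 130 (q = ((3 - 2)*(-5))*(-26) = (1*(-5))*(-26) = -5*(-26) = 130)
O = 571879 (O = (2*(-26) + 1113)*(-1388 + 1927) = (-52 + 1113)*539 = 1061*539 = 571879)
1/(O + q) = 1/(571879 + 130) = 1/572009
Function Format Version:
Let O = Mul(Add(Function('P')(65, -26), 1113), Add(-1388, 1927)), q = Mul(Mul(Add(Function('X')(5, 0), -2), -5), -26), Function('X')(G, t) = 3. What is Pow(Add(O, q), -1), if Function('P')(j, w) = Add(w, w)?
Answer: Rational(1, 572009) ≈ 1.7482e-6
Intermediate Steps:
Function('P')(j, w) = Mul(2, w)
q = 130 (q = Mul(Mul(Add(3, -2), -5), -26) = Mul(Mul(1, -5), -26) = Mul(-5, -26) = 130)
O = 571879 (O = Mul(Add(Mul(2, -26), 1113), Add(-1388, 1927)) = Mul(Add(-52, 1113), 539) = Mul(1061, 539) = 571879)
Pow(Add(O, q), -1) = Pow(Add(571879, 130), -1) = Pow(572009, -1) = Rational(1, 572009)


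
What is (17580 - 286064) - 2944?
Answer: -271428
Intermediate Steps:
(17580 - 286064) - 2944 = -268484 - 2944 = -271428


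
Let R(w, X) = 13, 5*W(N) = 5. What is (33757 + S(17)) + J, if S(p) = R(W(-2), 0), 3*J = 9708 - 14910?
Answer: 32036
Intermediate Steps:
W(N) = 1 (W(N) = (⅕)*5 = 1)
J = -1734 (J = (9708 - 14910)/3 = (⅓)*(-5202) = -1734)
S(p) = 13
(33757 + S(17)) + J = (33757 + 13) - 1734 = 33770 - 1734 = 32036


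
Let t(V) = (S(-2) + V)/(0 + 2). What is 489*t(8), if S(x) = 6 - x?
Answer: 3912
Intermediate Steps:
t(V) = 4 + V/2 (t(V) = ((6 - 1*(-2)) + V)/(0 + 2) = ((6 + 2) + V)/2 = (8 + V)*(½) = 4 + V/2)
489*t(8) = 489*(4 + (½)*8) = 489*(4 + 4) = 489*8 = 3912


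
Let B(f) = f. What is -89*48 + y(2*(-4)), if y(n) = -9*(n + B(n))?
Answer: -4128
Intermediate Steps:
y(n) = -18*n (y(n) = -9*(n + n) = -18*n)
-89*48 + y(2*(-4)) = -89*48 - 36*(-4) = -4272 - 18*(-8) = -4272 + 144 = -4128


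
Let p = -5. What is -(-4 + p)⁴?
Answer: -6561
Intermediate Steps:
-(-4 + p)⁴ = -(-4 - 5)⁴ = -1*(-9)⁴ = -1*6561 = -6561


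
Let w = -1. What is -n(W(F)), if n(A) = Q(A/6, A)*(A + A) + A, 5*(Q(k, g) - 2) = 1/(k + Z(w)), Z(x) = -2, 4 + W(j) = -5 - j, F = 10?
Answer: 14497/155 ≈ 93.529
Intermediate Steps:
W(j) = -9 - j (W(j) = -4 + (-5 - j) = -9 - j)
Q(k, g) = 2 + 1/(5*(-2 + k)) (Q(k, g) = 2 + 1/(5*(k - 2)) = 2 + 1/(5*(-2 + k)))
n(A) = A + 2*A*(-19 + 5*A/3)/(5*(-2 + A/6)) (n(A) = ((-19 + 10*(A/6))/(5*(-2 + A/6)))*(A + A) + A = ((-19 + 10*(A*(1/6)))/(5*(-2 + A*(1/6))))*(2*A) + A = ((-19 + 10*(A/6))/(5*(-2 + A/6)))*(2*A) + A = ((-19 + 5*A/3)/(5*(-2 + A/6)))*(2*A) + A = 2*A*(-19 + 5*A/3)/(5*(-2 + A/6)) + A = A + 2*A*(-19 + 5*A/3)/(5*(-2 + A/6)))
-n(W(F)) = -(-9 - 1*10)*(-288 + 25*(-9 - 1*10))/(5*(-12 + (-9 - 1*10))) = -(-9 - 10)*(-288 + 25*(-9 - 10))/(5*(-12 + (-9 - 10))) = -(-19)*(-288 + 25*(-19))/(5*(-12 - 19)) = -(-19)*(-288 - 475)/(5*(-31)) = -(-19)*(-1)*(-763)/(5*31) = -1*(-14497/155) = 14497/155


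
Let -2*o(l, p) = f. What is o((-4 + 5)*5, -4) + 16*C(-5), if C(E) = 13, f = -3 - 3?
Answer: 211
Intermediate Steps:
f = -6
o(l, p) = 3 (o(l, p) = -½*(-6) = 3)
o((-4 + 5)*5, -4) + 16*C(-5) = 3 + 16*13 = 3 + 208 = 211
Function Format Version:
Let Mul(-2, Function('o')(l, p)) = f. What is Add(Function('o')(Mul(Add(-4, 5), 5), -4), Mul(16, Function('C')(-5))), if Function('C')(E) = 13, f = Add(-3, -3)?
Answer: 211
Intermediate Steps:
f = -6
Function('o')(l, p) = 3 (Function('o')(l, p) = Mul(Rational(-1, 2), -6) = 3)
Add(Function('o')(Mul(Add(-4, 5), 5), -4), Mul(16, Function('C')(-5))) = Add(3, Mul(16, 13)) = Add(3, 208) = 211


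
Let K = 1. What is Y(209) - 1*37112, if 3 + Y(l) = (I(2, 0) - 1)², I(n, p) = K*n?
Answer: -37114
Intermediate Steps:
I(n, p) = n (I(n, p) = 1*n = n)
Y(l) = -2 (Y(l) = -3 + (2 - 1)² = -3 + 1² = -3 + 1 = -2)
Y(209) - 1*37112 = -2 - 1*37112 = -2 - 37112 = -37114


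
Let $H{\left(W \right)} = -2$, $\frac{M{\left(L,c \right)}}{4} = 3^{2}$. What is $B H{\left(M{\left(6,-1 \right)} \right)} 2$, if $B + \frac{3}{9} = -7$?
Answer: $\frac{88}{3} \approx 29.333$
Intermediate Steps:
$M{\left(L,c \right)} = 36$ ($M{\left(L,c \right)} = 4 \cdot 3^{2} = 4 \cdot 9 = 36$)
$B = - \frac{22}{3}$ ($B = - \frac{1}{3} - 7 = - \frac{22}{3} \approx -7.3333$)
$B H{\left(M{\left(6,-1 \right)} \right)} 2 = \left(- \frac{22}{3}\right) \left(-2\right) 2 = \frac{44}{3} \cdot 2 = \frac{88}{3}$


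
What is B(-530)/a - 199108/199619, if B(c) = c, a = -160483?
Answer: -4549664442/4576493711 ≈ -0.99414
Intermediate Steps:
B(-530)/a - 199108/199619 = -530/(-160483) - 199108/199619 = -530*(-1/160483) - 199108*1/199619 = 530/160483 - 28444/28517 = -4549664442/4576493711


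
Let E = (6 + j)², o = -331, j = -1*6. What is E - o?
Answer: 331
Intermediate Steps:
j = -6
E = 0 (E = (6 - 6)² = 0² = 0)
E - o = 0 - 1*(-331) = 0 + 331 = 331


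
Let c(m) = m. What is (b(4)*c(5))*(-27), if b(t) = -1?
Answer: 135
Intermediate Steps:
(b(4)*c(5))*(-27) = -1*5*(-27) = -5*(-27) = 135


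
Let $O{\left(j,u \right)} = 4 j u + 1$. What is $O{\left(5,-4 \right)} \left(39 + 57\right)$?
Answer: $-7584$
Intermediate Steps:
$O{\left(j,u \right)} = 1 + 4 j u$ ($O{\left(j,u \right)} = 4 j u + 1 = 1 + 4 j u$)
$O{\left(5,-4 \right)} \left(39 + 57\right) = \left(1 + 4 \cdot 5 \left(-4\right)\right) \left(39 + 57\right) = \left(1 - 80\right) 96 = \left(-79\right) 96 = -7584$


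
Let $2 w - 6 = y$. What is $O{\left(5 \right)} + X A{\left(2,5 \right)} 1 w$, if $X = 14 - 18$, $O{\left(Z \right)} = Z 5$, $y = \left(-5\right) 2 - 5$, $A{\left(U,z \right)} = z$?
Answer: $115$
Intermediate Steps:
$y = -15$ ($y = -10 - 5 = -15$)
$O{\left(Z \right)} = 5 Z$
$w = - \frac{9}{2}$ ($w = 3 + \frac{1}{2} \left(-15\right) = 3 - \frac{15}{2} = - \frac{9}{2} \approx -4.5$)
$X = -4$ ($X = 14 - 18 = -4$)
$O{\left(5 \right)} + X A{\left(2,5 \right)} 1 w = 5 \cdot 5 - 4 \cdot 5 \cdot 1 \left(- \frac{9}{2}\right) = 25 - 4 \cdot 5 \left(- \frac{9}{2}\right) = 25 - -90 = 25 + 90 = 115$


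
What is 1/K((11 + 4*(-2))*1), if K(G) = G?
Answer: 1/3 ≈ 0.33333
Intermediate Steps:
1/K((11 + 4*(-2))*1) = 1/((11 + 4*(-2))*1) = 1/((11 - 8)*1) = 1/(3*1) = 1/3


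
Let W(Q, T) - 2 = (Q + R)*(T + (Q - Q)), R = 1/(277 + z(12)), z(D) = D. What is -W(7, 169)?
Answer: -342634/289 ≈ -1185.6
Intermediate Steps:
R = 1/289 (R = 1/(277 + 12) = 1/289 ≈ 0.0034602)
W(Q, T) = 2 + T*(1/289 + Q) (W(Q, T) = 2 + (Q + 1/289)*(T + (Q - Q)) = 2 + (1/289 + Q)*(T + 0) = 2 + (1/289 + Q)*T = 2 + T*(1/289 + Q))
-W(7, 169) = -(2 + (1/289)*169 + 7*169) = -(2 + 169/289 + 1183) = -1*342634/289 = -342634/289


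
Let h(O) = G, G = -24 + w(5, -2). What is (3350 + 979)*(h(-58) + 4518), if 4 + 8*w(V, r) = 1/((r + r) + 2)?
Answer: 311233455/16 ≈ 1.9452e+7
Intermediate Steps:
w(V, r) = -1/2 + 1/(8*(2 + 2*r)) (w(V, r) = -1/2 + 1/(8*((r + r) + 2)) = -1/2 + 1/(8*(2*r + 2)) = -1/2 + 1/(8*(2 + 2*r)))
G = -393/16 (G = -24 + (-7 - 8*(-2))/(16*(1 - 2)) = -24 + (1/16)*(-7 + 16)/(-1) = -24 + (1/16)*(-1)*9 = -24 - 9/16 = -393/16 ≈ -24.563)
h(O) = -393/16
(3350 + 979)*(h(-58) + 4518) = (3350 + 979)*(-393/16 + 4518) = 4329*(71895/16) = 311233455/16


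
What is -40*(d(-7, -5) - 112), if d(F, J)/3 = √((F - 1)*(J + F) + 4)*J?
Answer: 10480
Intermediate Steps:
d(F, J) = 3*J*√(4 + (-1 + F)*(F + J)) (d(F, J) = 3*(√((F - 1)*(J + F) + 4)*J) = 3*(√((-1 + F)*(F + J) + 4)*J) = 3*(√(4 + (-1 + F)*(F + J))*J) = 3*(J*√(4 + (-1 + F)*(F + J))) = 3*J*√(4 + (-1 + F)*(F + J)))
-40*(d(-7, -5) - 112) = -40*(3*(-5)*√(4 + (-7)² - 1*(-7) - 1*(-5) - 7*(-5)) - 112) = -40*(3*(-5)*√(4 + 49 + 7 + 5 + 35) - 112) = -40*(3*(-5)*√100 - 112) = -40*(3*(-5)*10 - 112) = -40*(-150 - 112) = -40*(-262) = 10480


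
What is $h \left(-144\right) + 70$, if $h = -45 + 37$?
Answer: $1222$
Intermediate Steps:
$h = -8$
$h \left(-144\right) + 70 = \left(-8\right) \left(-144\right) + 70 = 1152 + 70 = 1222$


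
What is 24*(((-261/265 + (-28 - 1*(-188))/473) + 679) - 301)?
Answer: 1135184568/125345 ≈ 9056.5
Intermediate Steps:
24*(((-261/265 + (-28 - 1*(-188))/473) + 679) - 301) = 24*(((-261*1/265 + (-28 + 188)*(1/473)) + 679) - 301) = 24*(((-261/265 + 160*(1/473)) + 679) - 301) = 24*(((-261/265 + 160/473) + 679) - 301) = 24*((-81053/125345 + 679) - 301) = 24*(85028202/125345 - 301) = 24*(47299357/125345) = 1135184568/125345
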